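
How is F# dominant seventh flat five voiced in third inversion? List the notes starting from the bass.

E  F#  A#  C

F# dominant seventh flat five = F#–A#–C–E; third inversion → seventh (E) lowest.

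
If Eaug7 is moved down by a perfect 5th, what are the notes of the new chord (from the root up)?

Transposed root: E → A (perfect 5th down). So we spell A augmented seventh:
- root: A
- major 3rd: C♯
- augmented 5th: E♯
- minor 7th: G

A C♯ E♯ G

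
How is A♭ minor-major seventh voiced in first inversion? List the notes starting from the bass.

A♭ minor-major seventh = A-flat–C-flat–E-flat–G; first inversion → third (C-flat) lowest.

C-flat – E-flat – G – A-flat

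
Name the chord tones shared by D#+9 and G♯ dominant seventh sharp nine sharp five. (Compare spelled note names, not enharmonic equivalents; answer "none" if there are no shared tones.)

D#+9: D♯ F𝄪 A𝄪 C♯ E♯
G♯ dominant seventh sharp nine sharp five: G♯ B♯ D𝄪 F♯ A𝄪
Common to both → A𝄪.

A𝄪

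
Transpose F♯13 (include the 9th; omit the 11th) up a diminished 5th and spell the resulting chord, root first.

F# up a diminished 5th → C. New chord: C dominant thirteenth.
root → C
3rd (major 3rd) → E
5th (perfect 5th) → G
7th (minor 7th) → Bb
9th (major 9th) → D
13th (major 13th) → A

C, E, G, Bb, D, A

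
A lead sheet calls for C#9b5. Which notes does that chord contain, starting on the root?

C#9b5: dominant ninth flat five on C#.
- root: C#
- major 3rd: E#
- diminished 5th: G
- minor 7th: B
- major 9th: D#

C# – E# – G – B – D#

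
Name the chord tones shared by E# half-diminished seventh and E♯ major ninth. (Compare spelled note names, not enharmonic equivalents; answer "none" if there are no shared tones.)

E# half-diminished seventh: E-sharp G-sharp B D-sharp
E♯ major ninth: E-sharp G-double-sharp B-sharp D-double-sharp F-double-sharp
Common to both → E-sharp.

E-sharp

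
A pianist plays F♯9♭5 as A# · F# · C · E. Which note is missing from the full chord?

F♯9♭5 = F#, A#, C, E, G#. The voicing lacks the 9th (major 9th), G#.

G#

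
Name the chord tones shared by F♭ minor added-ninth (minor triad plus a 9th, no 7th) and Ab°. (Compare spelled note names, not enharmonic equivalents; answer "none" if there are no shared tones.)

F♭ minor added-ninth = Fb, Abb, Cb, Gb.
Ab° = Ab, Cb, Ebb.
Shared: Cb.

Cb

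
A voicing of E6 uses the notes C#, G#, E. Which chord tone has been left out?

The full E6 chord is E, G#, B, C#.
Comparing with the voicing, the perfect 5th (5th) — B — is absent.

B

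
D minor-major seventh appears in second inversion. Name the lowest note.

D minor-major seventh = D–F–A–C-sharp. Second inversion → fifth in the bass = A.

A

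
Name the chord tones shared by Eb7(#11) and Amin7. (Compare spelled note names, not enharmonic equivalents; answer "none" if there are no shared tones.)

G, A

Eb7(#11) = Eb, G, Bb, Db, A.
Amin7 = A, C, E, G.
Shared: G, A.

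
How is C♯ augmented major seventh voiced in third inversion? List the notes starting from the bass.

B-sharp C-sharp E-sharp G-double-sharp

In root position, C♯ augmented major seventh is C-sharp–E-sharp–G-double-sharp–B-sharp.
Third inversion puts the seventh (B-sharp) in the bass.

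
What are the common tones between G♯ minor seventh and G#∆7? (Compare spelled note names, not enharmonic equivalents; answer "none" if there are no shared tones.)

G# – D#

G♯ minor seventh = G#, B, D#, F#.
G#∆7 = G#, B#, D#, F##.
Shared: G#, D#.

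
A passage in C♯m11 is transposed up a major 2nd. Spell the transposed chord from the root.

A major 2nd up from C# is D#, so the new chord is D# minor eleventh.
Root: D#
Minor 3rd (3rd): F#
Perfect 5th (5th): A#
Minor 7th (7th): C#
Major 9th (9th): E#
Perfect 11th (11th): G#

D#, F#, A#, C#, E#, G#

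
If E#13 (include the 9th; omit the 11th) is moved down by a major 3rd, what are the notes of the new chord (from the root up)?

C# – E# – G# – B – D# – A#

Transposed root: E# → C# (major 3rd down). So we spell C# dominant thirteenth:
root → C#
3rd (major 3rd) → E#
5th (perfect 5th) → G#
7th (minor 7th) → B
9th (major 9th) → D#
13th (major 13th) → A#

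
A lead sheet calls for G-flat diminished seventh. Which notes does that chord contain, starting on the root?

G-flat  B-double-flat  D-double-flat  F-double-flat

Root G-flat, quality diminished seventh:
- root: G-flat
- minor 3rd: B-double-flat
- diminished 5th: D-double-flat
- diminished 7th: F-double-flat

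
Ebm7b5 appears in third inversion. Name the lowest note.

Ebm7b5 = Eb–Gb–Bbb–Db. Third inversion → seventh in the bass = Db.

Db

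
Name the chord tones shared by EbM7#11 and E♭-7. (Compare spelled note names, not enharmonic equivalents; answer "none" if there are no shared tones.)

EbM7#11: Eb G Bb D A
E♭-7: Eb Gb Bb Db
Common to both → Eb, Bb.

Eb Bb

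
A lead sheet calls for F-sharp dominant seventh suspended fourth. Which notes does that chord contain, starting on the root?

Root F#, quality dominant seventh suspended fourth:
- root: F#
- perfect 4th: B
- perfect 5th: C#
- minor 7th: E

F# – B – C# – E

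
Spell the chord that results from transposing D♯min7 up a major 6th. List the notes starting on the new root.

B#  D#  F##  A#

A major 6th up from D# is B#, so the new chord is B# minor seventh.
- root: B#
- minor 3rd: D#
- perfect 5th: F##
- minor 7th: A#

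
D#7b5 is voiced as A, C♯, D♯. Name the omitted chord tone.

D#7b5 = D♯, F𝄪, A, C♯. The voicing lacks the 3rd (major 3rd), F𝄪.

F𝄪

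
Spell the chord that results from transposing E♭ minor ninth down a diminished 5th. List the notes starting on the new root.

Transposed root: E♭ → A (diminished 5th down). So we spell A minor ninth:
Root: A
Minor 3rd (3rd): C
Perfect 5th (5th): E
Minor 7th (7th): G
Major 9th (9th): B

A, C, E, G, B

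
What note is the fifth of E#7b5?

B

E#7b5 is built on E#; its 5th is a diminished 5th above the root.
A fifth above E uses the letter B, and the diminished 5th above E# is B.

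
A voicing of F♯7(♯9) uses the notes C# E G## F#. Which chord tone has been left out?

The full F♯7(♯9) chord is F#, A#, C#, E, G##.
Comparing with the voicing, the major 3rd (3rd) — A# — is absent.

A#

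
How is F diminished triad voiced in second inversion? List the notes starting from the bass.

In root position, F diminished triad is F–Ab–Cb.
Second inversion puts the fifth (Cb) in the bass.

Cb F Ab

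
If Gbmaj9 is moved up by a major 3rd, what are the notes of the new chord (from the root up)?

Transposed root: Gb → Bb (major 3rd up). So we spell Bb major ninth:
Bb — root
D — major 3rd
F — perfect 5th
A — major 7th
C — major 9th

Bb  D  F  A  C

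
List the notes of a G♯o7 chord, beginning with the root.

G♯o7: diminished seventh on G#.
root → G#
3rd (minor 3rd) → B
5th (diminished 5th) → D
7th (diminished 7th) → F

G#, B, D, F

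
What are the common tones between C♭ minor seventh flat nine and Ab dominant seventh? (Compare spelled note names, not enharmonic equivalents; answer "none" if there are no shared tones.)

C♭ minor seventh flat nine: C-flat E-double-flat G-flat B-double-flat D-double-flat
Ab dominant seventh: A-flat C E-flat G-flat
Common to both → G-flat.

G-flat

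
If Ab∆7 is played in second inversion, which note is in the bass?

Ab∆7 = Ab–C–Eb–G. Second inversion → fifth in the bass = Eb.

Eb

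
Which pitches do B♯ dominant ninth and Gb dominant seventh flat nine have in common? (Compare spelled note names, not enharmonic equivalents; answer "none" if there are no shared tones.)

none

B♯ dominant ninth = B-sharp, D-double-sharp, F-double-sharp, A-sharp, C-double-sharp.
Gb dominant seventh flat nine = G-flat, B-flat, D-flat, F-flat, A-double-flat.
Shared: none.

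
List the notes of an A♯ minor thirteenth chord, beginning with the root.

A#  C#  E#  G#  B#  D#  F##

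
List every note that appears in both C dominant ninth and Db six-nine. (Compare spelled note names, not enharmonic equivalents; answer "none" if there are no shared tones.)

B-flat

C dominant ninth: C E G B-flat D
Db six-nine: D-flat F A-flat B-flat E-flat
Common to both → B-flat.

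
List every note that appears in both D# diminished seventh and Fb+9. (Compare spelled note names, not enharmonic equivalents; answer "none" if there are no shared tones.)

C

D# diminished seventh = D#, F#, A, C.
Fb+9 = Fb, Ab, C, Ebb, Gb.
Shared: C.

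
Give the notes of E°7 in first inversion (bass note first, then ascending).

G, Bb, Db, E

In root position, E°7 is E–G–Bb–Db.
First inversion puts the third (G) in the bass.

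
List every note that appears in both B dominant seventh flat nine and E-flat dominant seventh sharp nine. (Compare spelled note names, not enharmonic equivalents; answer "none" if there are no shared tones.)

B dominant seventh flat nine = B, D#, F#, A, C.
E-flat dominant seventh sharp nine = Eb, G, Bb, Db, F#.
Shared: F#.

F#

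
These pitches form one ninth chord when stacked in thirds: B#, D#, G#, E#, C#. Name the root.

C#

Arranged so that each adjacent pair is a third by letter name: C# – E# – G# – B# – D#.
The bottom of that stack, C#, is the root (this is C# major ninth).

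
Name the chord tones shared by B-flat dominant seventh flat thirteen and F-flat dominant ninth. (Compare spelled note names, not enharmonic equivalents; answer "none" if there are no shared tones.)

A-flat G-flat

B-flat dominant seventh flat thirteen: B-flat D F A-flat G-flat
F-flat dominant ninth: F-flat A-flat C-flat E-double-flat G-flat
Common to both → A-flat, G-flat.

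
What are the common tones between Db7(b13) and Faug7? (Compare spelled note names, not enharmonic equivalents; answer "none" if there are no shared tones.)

F

Db7(b13) = D♭, F, A♭, C♭, B𝄫.
Faug7 = F, A, C♯, E♭.
Shared: F.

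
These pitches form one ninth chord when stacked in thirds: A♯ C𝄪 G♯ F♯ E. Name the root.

F♯

Stacking in thirds gives F♯ – A♯ – C𝄪 – E – G♯, so F♯ is the root — F♯ dominant ninth sharp five.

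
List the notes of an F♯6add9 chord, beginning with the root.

F♯ – A♯ – C♯ – D♯ – G♯

F♯6add9: six-nine on F♯.
F♯ — root
A♯ — major 3rd
C♯ — perfect 5th
D♯ — major 6th
G♯ — major 9th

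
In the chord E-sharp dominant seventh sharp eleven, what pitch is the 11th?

A-double-sharp

Root of E-sharp dominant seventh sharp eleven = E-sharp. The 11th is an augmented 11th: E-sharp up an augmented 11th → A-double-sharp.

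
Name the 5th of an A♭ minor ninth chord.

E-flat

A♭ minor ninth is built on A-flat; its 5th is a perfect 5th above the root.
A fifth above A uses the letter E, and the perfect 5th above A-flat is E-flat.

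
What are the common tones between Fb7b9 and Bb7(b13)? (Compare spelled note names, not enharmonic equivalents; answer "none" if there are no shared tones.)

Ab

Fb7b9: Fb Ab Cb Ebb Gbb
Bb7(b13): Bb D F Ab Gb
Common to both → Ab.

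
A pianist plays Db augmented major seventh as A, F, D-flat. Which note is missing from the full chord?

C

The full Db augmented major seventh chord is D-flat, F, A, C.
Comparing with the voicing, the major 7th (7th) — C — is absent.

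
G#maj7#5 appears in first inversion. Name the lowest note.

G#maj7#5 = G♯–B♯–D𝄪–F𝄪. First inversion → third in the bass = B♯.

B♯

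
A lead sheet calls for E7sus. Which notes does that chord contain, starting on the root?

E – A – B – D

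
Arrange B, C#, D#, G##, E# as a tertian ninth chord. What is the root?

C#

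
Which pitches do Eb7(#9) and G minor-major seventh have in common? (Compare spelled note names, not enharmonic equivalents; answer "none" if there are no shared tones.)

G Bb F#

Eb7(#9) = Eb, G, Bb, Db, F#.
G minor-major seventh = G, Bb, D, F#.
Shared: G, Bb, F#.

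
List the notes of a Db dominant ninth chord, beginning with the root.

Db – F – Ab – Cb – Eb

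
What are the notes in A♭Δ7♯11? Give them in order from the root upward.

Ab C Eb G D

Root Ab, quality major seventh sharp eleven:
root → Ab
3rd (major 3rd) → C
5th (perfect 5th) → Eb
7th (major 7th) → G
11th (augmented 11th) → D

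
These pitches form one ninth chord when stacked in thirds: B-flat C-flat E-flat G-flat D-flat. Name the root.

C-flat

Stacking in thirds gives C-flat – E-flat – G-flat – B-flat – D-flat, so C-flat is the root — C-flat major ninth.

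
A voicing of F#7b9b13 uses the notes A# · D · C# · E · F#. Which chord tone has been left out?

G

The full F#7b9b13 chord is F#, A#, C#, E, G, D.
Comparing with the voicing, the minor 9th (9th) — G — is absent.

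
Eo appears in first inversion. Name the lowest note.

G

Eo = E–G–Bb. First inversion → third in the bass = G.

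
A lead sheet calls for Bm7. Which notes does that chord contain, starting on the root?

B  D  F#  A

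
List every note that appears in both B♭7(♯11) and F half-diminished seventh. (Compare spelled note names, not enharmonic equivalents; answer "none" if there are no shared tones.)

F, Ab

B♭7(♯11): Bb D F Ab E
F half-diminished seventh: F Ab Cb Eb
Common to both → F, Ab.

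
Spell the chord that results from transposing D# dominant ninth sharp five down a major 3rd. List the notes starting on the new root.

B D# F## A C#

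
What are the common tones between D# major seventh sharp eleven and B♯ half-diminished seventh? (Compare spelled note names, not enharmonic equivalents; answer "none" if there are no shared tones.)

D# – A#

D# major seventh sharp eleven = D#, F##, A#, C##, G##.
B♯ half-diminished seventh = B#, D#, F#, A#.
Shared: D#, A#.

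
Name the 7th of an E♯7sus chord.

E♯7sus is built on E♯; its 7th is a minor 7th above the root.
A seventh above E uses the letter D, and the minor 7th above E♯ is D♯.

D♯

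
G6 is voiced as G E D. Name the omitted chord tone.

B

G6 = G, B, D, E. The voicing lacks the 3rd (major 3rd), B.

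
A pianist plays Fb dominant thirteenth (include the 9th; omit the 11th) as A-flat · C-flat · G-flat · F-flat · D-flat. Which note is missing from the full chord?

The full Fb dominant thirteenth chord is F-flat, A-flat, C-flat, E-double-flat, G-flat, D-flat.
Comparing with the voicing, the minor 7th (7th) — E-double-flat — is absent.

E-double-flat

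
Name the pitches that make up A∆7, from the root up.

Root A, quality major seventh:
- root: A
- major 3rd: C♯
- perfect 5th: E
- major 7th: G♯

A C♯ E G♯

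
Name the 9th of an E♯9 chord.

F𝄪

E♯9 is built on E♯; its 9th is a major 9th above the root.
A second above E uses the letter F, and the major 9th above E♯ is F𝄪.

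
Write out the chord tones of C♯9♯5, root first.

C♯9♯5: dominant ninth sharp five on C♯.
C♯ — root
E♯ — major 3rd
G𝄪 — augmented 5th
B — minor 7th
D♯ — major 9th

C♯ E♯ G𝄪 B D♯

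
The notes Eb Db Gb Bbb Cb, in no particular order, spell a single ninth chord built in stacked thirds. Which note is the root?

Stacking in thirds gives Cb – Eb – Gb – Bbb – Db, so Cb is the root — Cb dominant ninth.

Cb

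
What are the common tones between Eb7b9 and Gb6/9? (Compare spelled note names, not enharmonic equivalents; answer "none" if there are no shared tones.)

Eb7b9: E♭ G B♭ D♭ F♭
Gb6/9: G♭ B♭ D♭ E♭ A♭
Common to both → E♭, B♭, D♭.

E♭ – B♭ – D♭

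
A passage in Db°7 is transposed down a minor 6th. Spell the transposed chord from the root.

A minor 6th down from Db is F, so the new chord is F diminished seventh.
- root: F
- minor 3rd: Ab
- diminished 5th: Cb
- diminished 7th: Ebb

F, Ab, Cb, Ebb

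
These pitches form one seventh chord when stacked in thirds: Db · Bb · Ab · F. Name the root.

Arranged so that each adjacent pair is a third by letter name: Bb – Db – F – Ab.
The bottom of that stack, Bb, is the root (this is Bb minor seventh).

Bb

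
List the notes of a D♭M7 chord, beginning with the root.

D♭M7: major seventh on Db.
- root: Db
- major 3rd: F
- perfect 5th: Ab
- major 7th: C

Db  F  Ab  C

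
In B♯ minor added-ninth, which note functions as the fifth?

B♯ minor added-ninth is built on B#; its 5th is a perfect 5th above the root.
A fifth above B uses the letter F, and the perfect 5th above B# is F##.

F##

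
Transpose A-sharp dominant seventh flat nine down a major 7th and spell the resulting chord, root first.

Transposed root: A# → B (major 7th down). So we spell B dominant seventh flat nine:
root → B
3rd (major 3rd) → D#
5th (perfect 5th) → F#
7th (minor 7th) → A
9th (minor 9th) → C

B – D# – F# – A – C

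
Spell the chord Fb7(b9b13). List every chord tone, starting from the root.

Fb  Ab  Cb  Ebb  Gbb  Dbb

Root Fb, quality dominant seventh flat nine flat thirteen:
Root: Fb
Major 3rd (3rd): Ab
Perfect 5th (5th): Cb
Minor 7th (7th): Ebb
Minor 9th (9th): Gbb
Minor 13th (13th): Dbb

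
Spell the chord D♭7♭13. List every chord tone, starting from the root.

Db – F – Ab – Cb – Bbb

D♭7♭13: dominant seventh flat thirteen on Db.
Db — root
F — major 3rd
Ab — perfect 5th
Cb — minor 7th
Bbb — minor 13th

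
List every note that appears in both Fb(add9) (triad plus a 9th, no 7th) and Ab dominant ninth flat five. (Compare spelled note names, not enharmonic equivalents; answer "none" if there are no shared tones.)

Ab Gb

Fb(add9) = Fb, Ab, Cb, Gb.
Ab dominant ninth flat five = Ab, C, Ebb, Gb, Bb.
Shared: Ab, Gb.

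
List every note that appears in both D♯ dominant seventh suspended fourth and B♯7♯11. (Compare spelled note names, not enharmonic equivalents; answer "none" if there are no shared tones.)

D♯ dominant seventh suspended fourth: D# G# A# C#
B♯7♯11: B# D## F## A# E##
Common to both → A#.

A#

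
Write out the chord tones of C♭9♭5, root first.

C♭9♭5: dominant ninth flat five on Cb.
root → Cb
3rd (major 3rd) → Eb
5th (diminished 5th) → Gbb
7th (minor 7th) → Bbb
9th (major 9th) → Db

Cb, Eb, Gbb, Bbb, Db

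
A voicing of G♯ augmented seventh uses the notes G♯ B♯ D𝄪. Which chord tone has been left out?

F♯

The full G♯ augmented seventh chord is G♯, B♯, D𝄪, F♯.
Comparing with the voicing, the minor 7th (7th) — F♯ — is absent.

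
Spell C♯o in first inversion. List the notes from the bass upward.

E, G, C#

C♯o = C#–E–G; first inversion → third (E) lowest.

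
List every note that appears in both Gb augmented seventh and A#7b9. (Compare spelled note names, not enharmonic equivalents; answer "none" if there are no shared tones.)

Gb augmented seventh = Gb, Bb, D, Fb.
A#7b9 = A#, C##, E#, G#, B.
Shared: none.

none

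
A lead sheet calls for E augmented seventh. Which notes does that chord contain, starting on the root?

E  G-sharp  B-sharp  D

E augmented seventh: augmented seventh on E.
E — root
G-sharp — major 3rd
B-sharp — augmented 5th
D — minor 7th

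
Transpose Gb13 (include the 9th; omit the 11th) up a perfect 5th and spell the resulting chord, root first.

G♭ up a perfect 5th → D♭. New chord: D♭ dominant thirteenth.
Root: D♭
Major 3rd (3rd): F
Perfect 5th (5th): A♭
Minor 7th (7th): C♭
Major 9th (9th): E♭
Major 13th (13th): B♭

D♭  F  A♭  C♭  E♭  B♭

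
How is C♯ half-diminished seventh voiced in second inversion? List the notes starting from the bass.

G  B  C-sharp  E

In root position, C♯ half-diminished seventh is C-sharp–E–G–B.
Second inversion puts the fifth (G) in the bass.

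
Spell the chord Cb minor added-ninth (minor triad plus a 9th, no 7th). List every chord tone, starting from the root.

Root Cb, quality minor added-ninth:
Cb — root
Ebb — minor 3rd
Gb — perfect 5th
Db — major 9th

Cb, Ebb, Gb, Db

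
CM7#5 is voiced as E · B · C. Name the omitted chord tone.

G#

CM7#5 = C, E, G#, B. The voicing lacks the 5th (augmented 5th), G#.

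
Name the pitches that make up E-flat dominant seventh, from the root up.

E-flat dominant seventh is a dominant seventh built on Eb.
- root: Eb
- major 3rd: G
- perfect 5th: Bb
- minor 7th: Db

Eb G Bb Db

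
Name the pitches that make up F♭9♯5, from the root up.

F♭ – A♭ – C – E𝄫 – G♭

F♭9♯5: dominant ninth sharp five on F♭.
root → F♭
3rd (major 3rd) → A♭
5th (augmented 5th) → C
7th (minor 7th) → E𝄫
9th (major 9th) → G♭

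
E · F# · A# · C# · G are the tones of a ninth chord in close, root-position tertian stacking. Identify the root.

F#

Stacking in thirds gives F# – A# – C# – E – G, so F# is the root — F# dominant seventh flat nine.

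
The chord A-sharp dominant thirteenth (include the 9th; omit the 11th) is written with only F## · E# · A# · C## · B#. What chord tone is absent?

The full A-sharp dominant thirteenth chord is A#, C##, E#, G#, B#, F##.
Comparing with the voicing, the minor 7th (7th) — G# — is absent.

G#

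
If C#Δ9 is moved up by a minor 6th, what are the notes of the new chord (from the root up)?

A minor 6th up from C# is A, so the new chord is A major ninth.
A — root
C# — major 3rd
E — perfect 5th
G# — major 7th
B — major 9th

A, C#, E, G#, B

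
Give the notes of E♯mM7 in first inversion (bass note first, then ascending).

In root position, E♯mM7 is E♯–G♯–B♯–D𝄪.
First inversion puts the third (G♯) in the bass.

G♯  B♯  D𝄪  E♯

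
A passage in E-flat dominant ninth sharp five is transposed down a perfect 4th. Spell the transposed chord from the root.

E-flat down a perfect 4th → B-flat. New chord: B-flat dominant ninth sharp five.
B-flat — root
D — major 3rd
F-sharp — augmented 5th
A-flat — minor 7th
C — major 9th

B-flat, D, F-sharp, A-flat, C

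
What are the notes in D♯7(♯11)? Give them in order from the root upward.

D♯7(♯11): dominant seventh sharp eleven on D#.
D# — root
F## — major 3rd
A# — perfect 5th
C# — minor 7th
G## — augmented 11th

D# F## A# C# G##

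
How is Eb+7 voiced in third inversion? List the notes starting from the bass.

Db  Eb  G  B

In root position, Eb+7 is Eb–G–B–Db.
Third inversion puts the seventh (Db) in the bass.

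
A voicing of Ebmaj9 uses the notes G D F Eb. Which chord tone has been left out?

The full Ebmaj9 chord is Eb, G, Bb, D, F.
Comparing with the voicing, the perfect 5th (5th) — Bb — is absent.

Bb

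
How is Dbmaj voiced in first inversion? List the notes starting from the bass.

In root position, Dbmaj is Db–F–Ab.
First inversion puts the third (F) in the bass.

F, Ab, Db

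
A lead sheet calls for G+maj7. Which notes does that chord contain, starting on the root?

G, B, D#, F#

Root G, quality augmented major seventh:
Root: G
Major 3rd (3rd): B
Augmented 5th (5th): D#
Major 7th (7th): F#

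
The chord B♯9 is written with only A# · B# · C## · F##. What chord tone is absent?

D##

B♯9 = B#, D##, F##, A#, C##. The voicing lacks the 3rd (major 3rd), D##.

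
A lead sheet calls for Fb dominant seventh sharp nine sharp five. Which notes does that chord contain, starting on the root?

Fb dominant seventh sharp nine sharp five: dominant seventh sharp nine sharp five on Fb.
Root: Fb
Major 3rd (3rd): Ab
Augmented 5th (5th): C
Minor 7th (7th): Ebb
Augmented 9th (9th): G

Fb, Ab, C, Ebb, G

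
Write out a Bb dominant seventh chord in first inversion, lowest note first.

In root position, Bb dominant seventh is B-flat–D–F–A-flat.
First inversion puts the third (D) in the bass.

D – F – A-flat – B-flat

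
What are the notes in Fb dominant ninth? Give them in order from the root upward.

Fb, Ab, Cb, Ebb, Gb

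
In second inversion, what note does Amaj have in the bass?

E

Amaj = A–C#–E. Second inversion → fifth in the bass = E.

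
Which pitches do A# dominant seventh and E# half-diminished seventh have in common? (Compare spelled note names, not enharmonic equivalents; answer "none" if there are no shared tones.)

A# dominant seventh = A-sharp, C-double-sharp, E-sharp, G-sharp.
E# half-diminished seventh = E-sharp, G-sharp, B, D-sharp.
Shared: E-sharp, G-sharp.

E-sharp, G-sharp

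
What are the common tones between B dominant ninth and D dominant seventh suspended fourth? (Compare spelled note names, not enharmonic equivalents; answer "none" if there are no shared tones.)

B dominant ninth = B, D-sharp, F-sharp, A, C-sharp.
D dominant seventh suspended fourth = D, G, A, C.
Shared: A.

A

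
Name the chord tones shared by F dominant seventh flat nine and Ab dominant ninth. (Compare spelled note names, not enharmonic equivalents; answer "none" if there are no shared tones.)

F dominant seventh flat nine: F A C E-flat G-flat
Ab dominant ninth: A-flat C E-flat G-flat B-flat
Common to both → C, E-flat, G-flat.

C – E-flat – G-flat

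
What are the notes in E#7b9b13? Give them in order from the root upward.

E#7b9b13: dominant seventh flat nine flat thirteen on E♯.
E♯ — root
G𝄪 — major 3rd
B♯ — perfect 5th
D♯ — minor 7th
F♯ — minor 9th
C♯ — minor 13th

E♯ G𝄪 B♯ D♯ F♯ C♯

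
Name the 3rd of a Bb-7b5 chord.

D♭

Bb-7b5 is built on B♭; its 3rd is a minor 3rd above the root.
A third above B uses the letter D, and the minor 3rd above B♭ is D♭.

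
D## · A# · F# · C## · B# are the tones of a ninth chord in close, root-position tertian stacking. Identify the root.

B#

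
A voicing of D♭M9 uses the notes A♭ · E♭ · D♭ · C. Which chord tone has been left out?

The full D♭M9 chord is D♭, F, A♭, C, E♭.
Comparing with the voicing, the major 3rd (3rd) — F — is absent.

F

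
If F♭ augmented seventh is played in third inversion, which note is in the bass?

F♭ augmented seventh in root position is Fb–Ab–C–Ebb.
Third inversion places the seventh in the bass, which is Ebb.

Ebb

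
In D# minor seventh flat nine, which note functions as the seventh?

C-sharp

D# minor seventh flat nine is built on D-sharp; its 7th is a minor 7th above the root.
A seventh above D uses the letter C, and the minor 7th above D-sharp is C-sharp.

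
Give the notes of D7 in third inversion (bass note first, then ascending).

C, D, F#, A

D7 = D–F#–A–C; third inversion → seventh (C) lowest.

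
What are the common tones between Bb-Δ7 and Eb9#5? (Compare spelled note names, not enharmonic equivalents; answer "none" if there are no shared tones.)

D♭  F

Bb-Δ7: B♭ D♭ F A
Eb9#5: E♭ G B D♭ F
Common to both → D♭, F.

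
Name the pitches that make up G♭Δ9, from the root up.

Gb  Bb  Db  F  Ab

Root Gb, quality major ninth:
Gb — root
Bb — major 3rd
Db — perfect 5th
F — major 7th
Ab — major 9th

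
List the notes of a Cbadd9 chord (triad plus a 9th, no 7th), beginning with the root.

Root C♭, quality added-ninth:
Root: C♭
Major 3rd (3rd): E♭
Perfect 5th (5th): G♭
Major 9th (9th): D♭

C♭, E♭, G♭, D♭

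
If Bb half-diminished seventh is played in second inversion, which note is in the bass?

Bb half-diminished seventh = B♭–D♭–F♭–A♭. Second inversion → fifth in the bass = F♭.

F♭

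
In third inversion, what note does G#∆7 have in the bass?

G#∆7 = G#–B#–D#–F##. Third inversion → seventh in the bass = F##.

F##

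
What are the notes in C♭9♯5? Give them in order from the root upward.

C♭9♯5 is a dominant ninth sharp five built on Cb.
Cb — root
Eb — major 3rd
G — augmented 5th
Bbb — minor 7th
Db — major 9th

Cb Eb G Bbb Db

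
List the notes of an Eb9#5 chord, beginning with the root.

Root Eb, quality dominant ninth sharp five:
Eb — root
G — major 3rd
B — augmented 5th
Db — minor 7th
F — major 9th

Eb, G, B, Db, F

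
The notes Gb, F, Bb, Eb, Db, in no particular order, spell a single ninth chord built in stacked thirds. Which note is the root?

Arranged so that each adjacent pair is a third by letter name: Eb – Gb – Bb – Db – F.
The bottom of that stack, Eb, is the root (this is Eb minor ninth).

Eb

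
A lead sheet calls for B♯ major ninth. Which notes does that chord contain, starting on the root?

B# D## F## A## C##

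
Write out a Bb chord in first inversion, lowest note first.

D, F, Bb

Bb = Bb–D–F; first inversion → third (D) lowest.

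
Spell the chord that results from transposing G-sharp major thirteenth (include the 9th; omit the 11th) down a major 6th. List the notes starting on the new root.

B D# F# A# C# G#

A major 6th down from G# is B, so the new chord is B major thirteenth.
- root: B
- major 3rd: D#
- perfect 5th: F#
- major 7th: A#
- major 9th: C#
- major 13th: G#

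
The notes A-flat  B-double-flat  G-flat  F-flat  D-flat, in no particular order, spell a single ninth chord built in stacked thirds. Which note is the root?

Arranged so that each adjacent pair is a third by letter name: G-flat – B-double-flat – D-flat – F-flat – A-flat.
The bottom of that stack, G-flat, is the root (this is G-flat minor ninth).

G-flat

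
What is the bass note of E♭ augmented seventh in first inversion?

G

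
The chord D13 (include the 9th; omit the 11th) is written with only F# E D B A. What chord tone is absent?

C

D13 = D, F#, A, C, E, B. The voicing lacks the 7th (minor 7th), C.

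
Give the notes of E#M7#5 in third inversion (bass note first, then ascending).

D## – E# – G## – B##

E#M7#5 = E#–G##–B##–D##; third inversion → seventh (D##) lowest.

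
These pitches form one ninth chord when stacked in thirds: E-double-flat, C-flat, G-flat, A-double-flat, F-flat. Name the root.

F-flat

Arranged so that each adjacent pair is a third by letter name: F-flat – A-double-flat – C-flat – E-double-flat – G-flat.
The bottom of that stack, F-flat, is the root (this is F-flat minor ninth).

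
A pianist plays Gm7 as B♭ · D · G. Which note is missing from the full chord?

F

The full Gm7 chord is G, B♭, D, F.
Comparing with the voicing, the minor 7th (7th) — F — is absent.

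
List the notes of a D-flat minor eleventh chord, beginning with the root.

D♭, F♭, A♭, C♭, E♭, G♭

D-flat minor eleventh is a minor eleventh built on D♭.
- root: D♭
- minor 3rd: F♭
- perfect 5th: A♭
- minor 7th: C♭
- major 9th: E♭
- perfect 11th: G♭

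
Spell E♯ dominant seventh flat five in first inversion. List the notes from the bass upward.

E♯ dominant seventh flat five = E#–G##–B–D#; first inversion → third (G##) lowest.

G##  B  D#  E#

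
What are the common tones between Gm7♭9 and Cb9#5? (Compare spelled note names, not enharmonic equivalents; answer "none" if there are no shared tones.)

Gm7♭9: G Bb D F Ab
Cb9#5: Cb Eb G Bbb Db
Common to both → G.

G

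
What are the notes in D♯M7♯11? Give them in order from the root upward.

D#  F##  A#  C##  G##

Root D#, quality major seventh sharp eleven:
Root: D#
Major 3rd (3rd): F##
Perfect 5th (5th): A#
Major 7th (7th): C##
Augmented 11th (11th): G##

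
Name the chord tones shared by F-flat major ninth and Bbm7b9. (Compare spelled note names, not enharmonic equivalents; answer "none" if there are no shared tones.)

Ab, Cb

F-flat major ninth: Fb Ab Cb Eb Gb
Bbm7b9: Bb Db F Ab Cb
Common to both → Ab, Cb.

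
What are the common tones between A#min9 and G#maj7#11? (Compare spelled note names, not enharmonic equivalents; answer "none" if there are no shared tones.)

A#min9 = A♯, C♯, E♯, G♯, B♯.
G#maj7#11 = G♯, B♯, D♯, F𝄪, C𝄪.
Shared: G♯, B♯.

G♯ B♯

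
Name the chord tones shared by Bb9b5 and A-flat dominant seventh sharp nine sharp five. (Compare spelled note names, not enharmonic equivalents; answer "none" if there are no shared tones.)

Bb9b5 = Bb, D, Fb, Ab, C.
A-flat dominant seventh sharp nine sharp five = Ab, C, E, Gb, B.
Shared: Ab, C.

Ab C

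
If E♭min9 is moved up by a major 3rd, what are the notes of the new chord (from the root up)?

A major 3rd up from Eb is G, so the new chord is G minor ninth.
root → G
3rd (minor 3rd) → Bb
5th (perfect 5th) → D
7th (minor 7th) → F
9th (major 9th) → A

G – Bb – D – F – A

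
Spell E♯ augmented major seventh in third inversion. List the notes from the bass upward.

E♯ augmented major seventh = E♯–G𝄪–B𝄪–D𝄪; third inversion → seventh (D𝄪) lowest.

D𝄪 E♯ G𝄪 B𝄪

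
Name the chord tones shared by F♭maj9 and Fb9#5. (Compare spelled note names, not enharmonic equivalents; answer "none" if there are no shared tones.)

Fb, Ab, Gb

F♭maj9: Fb Ab Cb Eb Gb
Fb9#5: Fb Ab C Ebb Gb
Common to both → Fb, Ab, Gb.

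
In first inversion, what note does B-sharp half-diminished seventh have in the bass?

B-sharp half-diminished seventh = B-sharp–D-sharp–F-sharp–A-sharp. First inversion → third in the bass = D-sharp.

D-sharp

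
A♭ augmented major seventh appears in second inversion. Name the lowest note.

A♭ augmented major seventh = A-flat–C–E–G. Second inversion → fifth in the bass = E.

E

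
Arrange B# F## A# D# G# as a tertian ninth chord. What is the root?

G#

Arranged so that each adjacent pair is a third by letter name: G# – B# – D# – F## – A#.
The bottom of that stack, G#, is the root (this is G# major ninth).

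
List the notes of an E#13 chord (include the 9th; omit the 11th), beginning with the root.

Root E#, quality dominant thirteenth:
root → E#
3rd (major 3rd) → G##
5th (perfect 5th) → B#
7th (minor 7th) → D#
9th (major 9th) → F##
13th (major 13th) → C##

E#, G##, B#, D#, F##, C##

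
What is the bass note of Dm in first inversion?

Dm = D–F–A. First inversion → third in the bass = F.

F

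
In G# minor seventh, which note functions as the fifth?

Root of G# minor seventh = G♯. The 5th is a perfect 5th: G♯ up a perfect 5th → D♯.

D♯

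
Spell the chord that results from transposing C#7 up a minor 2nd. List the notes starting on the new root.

Transposed root: C# → D (minor 2nd up). So we spell D dominant seventh:
D — root
F# — major 3rd
A — perfect 5th
C — minor 7th

D, F#, A, C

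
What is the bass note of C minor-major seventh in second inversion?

C minor-major seventh = C–E♭–G–B. Second inversion → fifth in the bass = G.

G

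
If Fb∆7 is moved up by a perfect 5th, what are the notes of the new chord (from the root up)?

Cb – Eb – Gb – Bb

Fb up a perfect 5th → Cb. New chord: Cb major seventh.
Root: Cb
Major 3rd (3rd): Eb
Perfect 5th (5th): Gb
Major 7th (7th): Bb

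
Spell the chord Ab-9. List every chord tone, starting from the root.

Ab – Cb – Eb – Gb – Bb

Ab-9 is a minor ninth built on Ab.
Ab — root
Cb — minor 3rd
Eb — perfect 5th
Gb — minor 7th
Bb — major 9th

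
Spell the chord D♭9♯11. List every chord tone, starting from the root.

Root Db, quality dominant ninth sharp eleven:
- root: Db
- major 3rd: F
- perfect 5th: Ab
- minor 7th: Cb
- major 9th: Eb
- augmented 11th: G

Db F Ab Cb Eb G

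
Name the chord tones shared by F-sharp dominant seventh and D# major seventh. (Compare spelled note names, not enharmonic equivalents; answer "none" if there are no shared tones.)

A-sharp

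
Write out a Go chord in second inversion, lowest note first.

In root position, Go is G–Bb–Db.
Second inversion puts the fifth (Db) in the bass.

Db, G, Bb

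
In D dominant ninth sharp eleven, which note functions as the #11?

G-sharp

Root of D dominant ninth sharp eleven = D. The 11th is an augmented 11th: D up an augmented 11th → G-sharp.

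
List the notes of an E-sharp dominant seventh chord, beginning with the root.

E-sharp dominant seventh: dominant seventh on E-sharp.
- root: E-sharp
- major 3rd: G-double-sharp
- perfect 5th: B-sharp
- minor 7th: D-sharp

E-sharp G-double-sharp B-sharp D-sharp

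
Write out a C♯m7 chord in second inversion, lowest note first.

G#, B, C#, E

C♯m7 = C#–E–G#–B; second inversion → fifth (G#) lowest.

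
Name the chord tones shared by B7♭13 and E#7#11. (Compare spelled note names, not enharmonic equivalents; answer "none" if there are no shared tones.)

B7♭13 = B, D#, F#, A, G.
E#7#11 = E#, G##, B#, D#, A##.
Shared: D#.

D#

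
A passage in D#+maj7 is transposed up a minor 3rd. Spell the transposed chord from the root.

F♯, A♯, C𝄪, E♯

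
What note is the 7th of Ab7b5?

Gb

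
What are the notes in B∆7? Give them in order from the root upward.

B, D#, F#, A#

Root B, quality major seventh:
root → B
3rd (major 3rd) → D#
5th (perfect 5th) → F#
7th (major 7th) → A#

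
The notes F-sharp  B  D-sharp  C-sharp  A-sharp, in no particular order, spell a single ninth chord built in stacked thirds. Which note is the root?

Stacking in thirds gives B – D-sharp – F-sharp – A-sharp – C-sharp, so B is the root — B major ninth.

B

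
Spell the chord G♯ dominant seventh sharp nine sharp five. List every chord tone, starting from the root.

Root G#, quality dominant seventh sharp nine sharp five:
- root: G#
- major 3rd: B#
- augmented 5th: D##
- minor 7th: F#
- augmented 9th: A##

G# – B# – D## – F# – A##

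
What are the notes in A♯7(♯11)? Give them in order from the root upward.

A♯7(♯11) is a dominant seventh sharp eleven built on A#.
Root: A#
Major 3rd (3rd): C##
Perfect 5th (5th): E#
Minor 7th (7th): G#
Augmented 11th (11th): D##

A# C## E# G# D##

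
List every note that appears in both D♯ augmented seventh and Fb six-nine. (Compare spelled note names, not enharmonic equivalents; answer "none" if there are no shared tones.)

D♯ augmented seventh = D#, F##, A##, C#.
Fb six-nine = Fb, Ab, Cb, Db, Gb.
Shared: none.

none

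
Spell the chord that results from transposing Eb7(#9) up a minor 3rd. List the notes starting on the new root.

Gb, Bb, Db, Fb, A

A minor 3rd up from Eb is Gb, so the new chord is Gb dominant seventh sharp nine.
root → Gb
3rd (major 3rd) → Bb
5th (perfect 5th) → Db
7th (minor 7th) → Fb
9th (augmented 9th) → A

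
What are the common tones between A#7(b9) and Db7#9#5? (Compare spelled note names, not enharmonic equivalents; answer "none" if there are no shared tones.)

A#7(b9): A♯ C𝄪 E♯ G♯ B
Db7#9#5: D♭ F A C♭ E
Common to both → none.

none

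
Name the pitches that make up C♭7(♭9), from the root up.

Root Cb, quality dominant seventh flat nine:
Cb — root
Eb — major 3rd
Gb — perfect 5th
Bbb — minor 7th
Dbb — minor 9th

Cb – Eb – Gb – Bbb – Dbb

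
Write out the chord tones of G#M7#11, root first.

Root G#, quality major seventh sharp eleven:
root → G#
3rd (major 3rd) → B#
5th (perfect 5th) → D#
7th (major 7th) → F##
11th (augmented 11th) → C##

G#  B#  D#  F##  C##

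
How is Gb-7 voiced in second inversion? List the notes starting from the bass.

Db, Fb, Gb, Bbb

Gb-7 = Gb–Bbb–Db–Fb; second inversion → fifth (Db) lowest.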